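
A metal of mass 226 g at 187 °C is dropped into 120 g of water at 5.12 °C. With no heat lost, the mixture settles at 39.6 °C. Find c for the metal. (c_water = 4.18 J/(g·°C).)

Conservation of energy gives ΣQ = 0:
226×c×(39.6 − 187) + 120×4.18×(39.6 − 5.12) = 0
-33312 c = -17295
c = -17295/-33312 ≈ 0.5192 J/(g·°C)

c ≈ 0.519 J/(g·°C)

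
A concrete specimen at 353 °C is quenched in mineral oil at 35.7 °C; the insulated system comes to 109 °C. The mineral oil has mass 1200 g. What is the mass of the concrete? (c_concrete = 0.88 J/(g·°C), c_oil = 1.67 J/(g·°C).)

m ≈ 684 g

Let T be the final temperature. ΣQ_i = 0:
m×0.88×(109 − 353) + 1200×1.67×(109 − 35.7) = 0
-214.72 m = -146893
m = -146893/-214.72 ≈ 684.1 g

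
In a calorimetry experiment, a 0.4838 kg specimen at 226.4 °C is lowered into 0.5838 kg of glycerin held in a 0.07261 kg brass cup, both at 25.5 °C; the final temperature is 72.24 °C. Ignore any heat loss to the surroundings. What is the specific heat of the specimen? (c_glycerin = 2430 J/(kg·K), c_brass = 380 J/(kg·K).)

c ≈ 906 J/(kg·K)

Net heat exchanged in the isolated system is zero:
0.4838×c×(72.24 − 226.4) + 0.5838×2430×(72.24 − 25.5) + 0.07261×380×(72.24 − 25.5) = 0
-74.58 c = -67597
c = -67597/-74.58 ≈ 906.3 J/(kg·K)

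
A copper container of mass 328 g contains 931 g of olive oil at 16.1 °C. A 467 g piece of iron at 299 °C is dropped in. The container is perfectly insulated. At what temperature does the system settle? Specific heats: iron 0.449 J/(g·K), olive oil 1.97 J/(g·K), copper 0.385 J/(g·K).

T_f ≈ 43.4 °C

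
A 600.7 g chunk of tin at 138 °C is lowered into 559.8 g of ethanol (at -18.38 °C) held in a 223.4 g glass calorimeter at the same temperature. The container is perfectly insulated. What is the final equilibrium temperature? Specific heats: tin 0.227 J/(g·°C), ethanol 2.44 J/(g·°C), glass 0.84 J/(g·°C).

T_f = Σ m_i c_i T_i / Σ m_i c_i:
T_f = (136.36×138 + 1365.9×(-18.38) + 187.66×(-18.38)) / (136.36 + 1365.9 + 187.66)
    = -9737.1 / 1689.9 ≈ -5.76 °C

T_f ≈ -5.8 °C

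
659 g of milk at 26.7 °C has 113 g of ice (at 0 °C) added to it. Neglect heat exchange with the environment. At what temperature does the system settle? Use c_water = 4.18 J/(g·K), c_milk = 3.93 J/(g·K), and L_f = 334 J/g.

T_f ≈ 10.3 °C

Net heat exchanged in the isolated system is zero:
latent heat to melt: 113·334 = 37742
  meltwater 0→T: 113·4.18·T = 472.34 T
  milk: 2589.9(T − 26.7)
3062.2 T = 69150 − 37742 = 31408
T ≈ 10.26 °C. Since T > 0 °C, the all-ice-melts assumption holds.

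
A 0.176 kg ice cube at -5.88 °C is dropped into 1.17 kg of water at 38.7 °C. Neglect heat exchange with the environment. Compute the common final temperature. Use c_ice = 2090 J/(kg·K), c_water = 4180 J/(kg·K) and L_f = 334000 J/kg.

Let T be the final temperature. ΣQ_i = 0:
ice -5.88→0 °C: 0.176×2090×5.88 = 2162.9; fusion: m_ice L_f = 0.176×334000 = 58784; meltwater 0→T: 0.176×4180×T = 735.68 T; water: 4890.6(T − 38.7)
5626.3 T = 189266 − 60947 = 128319
T ≈ 22.81 °C. Since T > 0 °C, the all-ice-melts assumption holds.

T_f ≈ 22.8 °C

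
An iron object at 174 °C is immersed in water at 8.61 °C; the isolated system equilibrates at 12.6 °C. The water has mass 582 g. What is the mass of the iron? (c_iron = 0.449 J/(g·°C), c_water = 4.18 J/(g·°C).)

m ≈ 134 g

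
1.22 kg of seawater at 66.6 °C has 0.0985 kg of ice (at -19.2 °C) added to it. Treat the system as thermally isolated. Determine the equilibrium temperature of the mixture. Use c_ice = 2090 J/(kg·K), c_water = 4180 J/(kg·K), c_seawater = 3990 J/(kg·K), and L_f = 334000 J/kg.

T_f ≈ 54.4 °C

Setting the total heat transfer to zero:
ice -19.2→0 °C: 0.0985×2090×19.2 = 3952.6
  fusion: m_ice L_f = 0.0985×334000 = 32899
  meltwater 0→T: 0.0985×4180×T = 411.73 T
  seawater cools: 1.22×3990×(T − 66.6) = 4867.8(T − 66.6)
5279.5 T = 324195 − 36852 = 287344
T ≈ 54.43 °C — above 0 °C, consistent with complete melting.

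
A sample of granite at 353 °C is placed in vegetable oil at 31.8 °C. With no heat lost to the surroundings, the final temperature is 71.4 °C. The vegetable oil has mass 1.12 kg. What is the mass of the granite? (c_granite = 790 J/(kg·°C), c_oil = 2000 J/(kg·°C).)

|Q_granite| = |Q_oil|:
m·790·(353 − 71.4) = 1.12·2000·(71.4 − 31.8)
222464 m = 88704  ⇒  m ≈ 0.3987 kg

m ≈ 0.399 kg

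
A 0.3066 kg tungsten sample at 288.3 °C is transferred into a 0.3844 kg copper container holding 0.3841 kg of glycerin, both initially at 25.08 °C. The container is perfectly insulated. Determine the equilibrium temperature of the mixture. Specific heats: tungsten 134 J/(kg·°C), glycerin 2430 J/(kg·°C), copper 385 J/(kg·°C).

Heat gained plus heat lost sum to zero:
0.3066*134*(T − 288.3) + 0.3841*2430*(T − 25.08) + 0.3844*385*(T − 25.08) = 0
41.08(T − 288.3) + 933.36(T − 25.08) + 147.99(T − 25.08) = 0
(41.08 + 933.36 + 147.99) T = 41.08*288.3 + 933.36*25.08 + 147.99*25.08
T ≈ 34.71 °C

T_f ≈ 34.7 °C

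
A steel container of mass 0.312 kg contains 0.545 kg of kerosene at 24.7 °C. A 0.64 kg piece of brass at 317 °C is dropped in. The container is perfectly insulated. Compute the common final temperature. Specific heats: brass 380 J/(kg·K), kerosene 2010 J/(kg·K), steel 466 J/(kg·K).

T_f ≈ 72.6 °C

With ΣQ=0 the equilibrium temperature is the m·c-weighted mean:
T_f = (243.2×317 + 1095.5×24.7 + 145.39×24.7) / (243.2 + 1095.5 + 145.39)
    = 107743 / 1484 ≈ 72.60 °C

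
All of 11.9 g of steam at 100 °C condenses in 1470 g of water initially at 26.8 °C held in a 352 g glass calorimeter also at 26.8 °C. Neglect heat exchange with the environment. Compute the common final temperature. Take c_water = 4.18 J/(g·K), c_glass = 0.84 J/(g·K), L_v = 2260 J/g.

T_f ≈ 31.5 °C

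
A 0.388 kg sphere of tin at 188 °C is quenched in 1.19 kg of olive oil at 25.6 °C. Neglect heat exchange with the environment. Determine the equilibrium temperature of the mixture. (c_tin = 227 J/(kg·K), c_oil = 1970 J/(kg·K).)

Taking heat into each body as positive, Σ m c ΔT = 0:
0.388·227·(T − 188) + 1.19·1970·(T − 25.6) = 0
88.08(T − 188) + 2344.3(T − 25.6) = 0
2432.4 T = 76572
T = 76572/2432.4 ≈ 31.48 °C

T_f ≈ 31.5 °C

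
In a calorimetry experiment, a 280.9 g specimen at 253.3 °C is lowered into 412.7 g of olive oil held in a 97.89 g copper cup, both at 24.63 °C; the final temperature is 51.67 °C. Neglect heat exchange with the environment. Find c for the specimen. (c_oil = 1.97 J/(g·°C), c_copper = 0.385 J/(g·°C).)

c ≈ 0.406 J/(g·°C)

Let T be the final temperature. ΣQ_i = 0:
280.9·c·(51.67 − 253.3) + 412.7·1.97·(51.67 − 24.63) + 97.89·0.385·(51.67 − 24.63) = 0
-56638 c = -23003
c = -23003/-56638 ≈ 0.4061 J/(g·°C)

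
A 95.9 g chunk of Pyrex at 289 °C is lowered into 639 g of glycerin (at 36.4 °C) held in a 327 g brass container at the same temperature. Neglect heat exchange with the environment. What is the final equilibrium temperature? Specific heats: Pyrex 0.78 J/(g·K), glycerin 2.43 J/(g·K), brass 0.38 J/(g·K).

T_f ≈ 47.2 °C

Conservation of energy gives ΣQ = 0:
95.9×0.78×(T − 289) + 639×2.43×(T − 36.4) + 327×0.38×(T − 36.4) = 0
74.8(T − 289) + 1552.8(T − 36.4) + 124.26(T − 36.4) = 0
(74.8 + 1552.8 + 124.26) T = 74.8×289 + 1552.8×36.4 + 124.26×36.4
T ≈ 47.19 °C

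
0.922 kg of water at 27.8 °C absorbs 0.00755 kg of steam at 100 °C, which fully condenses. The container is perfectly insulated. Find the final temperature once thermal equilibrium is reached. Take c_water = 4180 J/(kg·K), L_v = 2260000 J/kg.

T_f ≈ 32.8 °C

Let T be the final temperature. ΣQ_i = 0:
steam→water at 100 °C releases m L_v = 0.00755×2260000 = 17063; condensed water 100 °C→T: 31.56(T − 100); water warms: 0.922×4180×(T − 27.8) = 3854(T − 27.8)
3885.5 T = 17063 + 3155.9 + 107140 = 127359
T ≈ 32.78 °C, under the boiling point, so the assumption holds.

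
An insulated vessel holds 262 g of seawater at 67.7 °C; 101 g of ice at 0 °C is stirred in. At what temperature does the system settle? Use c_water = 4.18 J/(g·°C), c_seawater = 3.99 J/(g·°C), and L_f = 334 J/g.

T_f ≈ 25.2 °C

Setting the total heat transfer to zero:
melt ice: 101·334 = 33734; warm the meltwater: 422.18 T; seawater: 1045.4(T − 67.7)
1467.6 T = 70772 − 33734 = 37038
T ≈ 25.24 °C. Since T > 0 °C, the all-ice-melts assumption holds.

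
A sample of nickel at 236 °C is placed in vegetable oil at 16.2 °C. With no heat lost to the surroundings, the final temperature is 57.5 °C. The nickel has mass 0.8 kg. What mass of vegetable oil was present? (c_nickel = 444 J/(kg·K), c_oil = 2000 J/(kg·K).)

m ≈ 0.768 kg

|Q_nickel| = |Q_oil|:
0.8×444×(236 − 57.5) = m×2000×(57.5 − 16.2)
82600 m = 63403  ⇒  m ≈ 0.7676 kg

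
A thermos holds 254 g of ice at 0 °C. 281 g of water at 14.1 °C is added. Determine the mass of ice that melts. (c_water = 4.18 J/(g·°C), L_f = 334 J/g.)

m_melted ≈ 49.6 g

Water can give up m c ΔT = 281·4.18·14.1 = 16562 J before reaching 0 °C.
To melt every bit of ice: 254·334 = 84836 J.
That's not enough to melt it all — equilibrium is at 0 °C with ice remaining.
m_melted·334 = 16562  ⇒  m_melted ≈ 49.59 g.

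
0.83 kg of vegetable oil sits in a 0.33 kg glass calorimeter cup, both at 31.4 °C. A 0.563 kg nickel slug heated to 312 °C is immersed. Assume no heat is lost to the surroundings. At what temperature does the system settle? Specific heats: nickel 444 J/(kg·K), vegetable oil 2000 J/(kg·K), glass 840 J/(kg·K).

Energy conservation, ΣQ = 0:
0.563·444·(T − 312) + 0.83·2000·(T − 31.4) + 0.33·840·(T − 31.4) = 0
2187.2 T = 138819
T = 138819 / 2187.2 = 63.5 °C

T_f ≈ 63.5 °C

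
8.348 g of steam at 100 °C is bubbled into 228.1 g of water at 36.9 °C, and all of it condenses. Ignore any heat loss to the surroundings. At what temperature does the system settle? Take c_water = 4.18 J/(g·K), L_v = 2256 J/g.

T_f ≈ 58.2 °C

Energy conservation, ΣQ = 0:
steam→water at 100 °C releases m L_v = 8.348·2256 = 18833; condensed water 100 °C→T: 34.89(T − 100); water warms: 228.1·4.18·(T − 36.9) = 953.46(T − 36.9)
988.35 T = 18833 + 3489.5 + 35183 = 57505
T ≈ 58.18 °C, under the boiling point, so the assumption holds.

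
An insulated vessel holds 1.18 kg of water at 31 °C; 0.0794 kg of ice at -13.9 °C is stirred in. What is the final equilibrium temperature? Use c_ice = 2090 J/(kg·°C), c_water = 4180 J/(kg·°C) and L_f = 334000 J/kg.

T_f ≈ 23.6 °C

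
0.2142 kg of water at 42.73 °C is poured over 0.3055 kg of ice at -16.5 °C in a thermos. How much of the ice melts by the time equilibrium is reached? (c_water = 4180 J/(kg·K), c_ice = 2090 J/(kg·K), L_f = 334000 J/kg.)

Heat available from the water dropping to 0 °C: 0.2142·4180·42.73 = 38259 J.
Of that, 0.3055·2090·16.5 = 10535 J goes to bring the ice to 0 °C, leaving 27723 J.
Fully melting the ice requires m_ice L_f = 0.3055·334000 = 102037 J.
Since 27723 < 102037 J, not all the ice melts; equilibrium is at 0 °C.
m_melt = 27723 / L_f = 0.083 kg.

m_melted ≈ 0.083 kg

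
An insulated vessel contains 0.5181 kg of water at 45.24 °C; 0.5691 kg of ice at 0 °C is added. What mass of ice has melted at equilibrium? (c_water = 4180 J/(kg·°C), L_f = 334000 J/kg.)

Cooling the water to 0 °C releases 0.5181×4180×45.24 = 97974 J.
Melting all 0.5691 kg of ice would need 0.5691×334000 = 190079 J.
97974 J < 190079 J, so only part of the ice melts and the system sits at 0 °C.
m_melted×334000 = 97974  ⇒  m_melted ≈ 0.2933 kg.

m_melted ≈ 0.293 kg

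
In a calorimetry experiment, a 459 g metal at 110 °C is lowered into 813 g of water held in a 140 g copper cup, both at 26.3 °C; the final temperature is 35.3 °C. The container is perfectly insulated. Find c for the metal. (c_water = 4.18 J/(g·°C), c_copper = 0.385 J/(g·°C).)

c ≈ 0.906 J/(g·°C)

Energy conservation, ΣQ = 0:
459×c×(35.3 − 110) + 813×4.18×(35.3 − 26.3) + 140×0.385×(35.3 − 26.3) = 0
-34287 c = -31070
c = -31070/-34287 ≈ 0.9062 J/(g·°C)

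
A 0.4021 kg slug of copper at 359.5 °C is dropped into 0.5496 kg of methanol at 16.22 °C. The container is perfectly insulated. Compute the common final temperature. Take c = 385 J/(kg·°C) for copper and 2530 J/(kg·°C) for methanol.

T_f ≈ 50.6 °C

T_f = Σ m_i c_i T_i / Σ m_i c_i:
T_f = (154.81*359.5 + 1390.5*16.22) / (154.81 + 1390.5)
    = 78207 / 1545.3 ≈ 50.61 °C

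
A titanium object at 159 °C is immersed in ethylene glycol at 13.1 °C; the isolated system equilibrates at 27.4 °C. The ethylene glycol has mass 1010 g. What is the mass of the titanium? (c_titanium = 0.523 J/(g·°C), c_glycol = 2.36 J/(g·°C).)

m ≈ 495 g

|Q_titanium| = |Q_glycol|:
m·0.523·(159 − 27.4) = 1010·2.36·(27.4 − 13.1)
68.83 m = 34085  ⇒  m ≈ 495.2 g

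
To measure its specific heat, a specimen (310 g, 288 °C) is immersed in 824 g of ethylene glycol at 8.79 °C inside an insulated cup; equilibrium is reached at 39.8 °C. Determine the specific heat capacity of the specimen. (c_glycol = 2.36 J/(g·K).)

c ≈ 0.784 J/(g·K)

Heat lost by the specimen = heat gained by the glycol:
310·c·(288 − 39.8) = 824·2.36·(39.8 − 8.79)
76942 c = 60303  ⇒  c ≈ 0.7837 J/(g·K)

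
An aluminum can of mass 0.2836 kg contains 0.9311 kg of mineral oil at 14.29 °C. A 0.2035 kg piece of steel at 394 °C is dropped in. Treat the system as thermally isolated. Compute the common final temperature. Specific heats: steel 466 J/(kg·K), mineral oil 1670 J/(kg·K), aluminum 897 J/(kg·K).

T_f is the heat-capacity-weighted average of the initial temperatures:
T_f = (94.83×394 + 1554.9×14.29 + 254.39×14.29) / (94.83 + 1554.9 + 254.39)
    = 63219 / 1904.2 ≈ 33.20 °C

T_f ≈ 33.2 °C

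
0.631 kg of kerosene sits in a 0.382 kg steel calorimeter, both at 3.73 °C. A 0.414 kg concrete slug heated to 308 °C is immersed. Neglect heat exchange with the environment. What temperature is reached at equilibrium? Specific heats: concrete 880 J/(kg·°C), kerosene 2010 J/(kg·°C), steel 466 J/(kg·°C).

T_f ≈ 65.0 °C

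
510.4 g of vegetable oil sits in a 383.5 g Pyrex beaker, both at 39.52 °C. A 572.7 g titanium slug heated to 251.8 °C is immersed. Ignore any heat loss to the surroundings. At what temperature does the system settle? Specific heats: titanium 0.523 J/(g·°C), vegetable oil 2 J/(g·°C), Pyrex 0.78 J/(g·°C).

T_f ≈ 78.8 °C

Net heat exchanged in the isolated system is zero:
572.7·0.523·(T − 251.8) + 510.4·2·(T − 39.52) + 383.5·0.78·(T − 39.52) = 0
299.52(T − 251.8) + 1020.8(T − 39.52) + 299.13(T − 39.52) = 0
1619.5 T = 127583
T ≈ 78.78 °C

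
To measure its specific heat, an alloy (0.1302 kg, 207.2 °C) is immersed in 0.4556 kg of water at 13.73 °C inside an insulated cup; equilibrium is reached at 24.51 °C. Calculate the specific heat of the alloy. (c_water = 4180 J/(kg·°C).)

Heat lost by the alloy = heat gained by the water:
0.1302·c·(207.2 − 24.51) = 0.4556·4180·(24.51 − 13.73)
23.79 c = 20530  ⇒  c ≈ 863.1 J/(kg·°C)

c ≈ 863 J/(kg·°C)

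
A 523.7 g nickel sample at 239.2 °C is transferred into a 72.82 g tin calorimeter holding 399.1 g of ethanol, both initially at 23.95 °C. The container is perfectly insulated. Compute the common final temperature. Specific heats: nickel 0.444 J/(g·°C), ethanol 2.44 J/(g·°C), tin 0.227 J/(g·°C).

T_f ≈ 64.9 °C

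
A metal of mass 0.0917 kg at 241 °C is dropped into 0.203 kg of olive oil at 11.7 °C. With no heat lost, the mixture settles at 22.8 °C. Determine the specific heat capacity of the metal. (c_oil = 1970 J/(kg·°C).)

Heat gained plus heat lost sum to zero:
0.0917·c·(22.8 − 241) + 0.203·1970·(22.8 − 11.7) = 0
-20.01 c = -4439
c = -4439/-20.01 ≈ 221.9 J/(kg·°C)

c ≈ 222 J/(kg·°C)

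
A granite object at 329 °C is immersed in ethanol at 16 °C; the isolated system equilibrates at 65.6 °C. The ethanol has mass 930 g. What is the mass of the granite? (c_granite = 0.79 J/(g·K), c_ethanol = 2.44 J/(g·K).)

m ≈ 541 g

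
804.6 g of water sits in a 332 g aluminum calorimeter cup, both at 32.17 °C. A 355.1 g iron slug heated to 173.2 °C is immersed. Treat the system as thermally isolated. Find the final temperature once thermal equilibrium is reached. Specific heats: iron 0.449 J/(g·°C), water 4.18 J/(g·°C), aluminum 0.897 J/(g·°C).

Taking heat into each body as positive, Σ m c ΔT = 0:
355.1*0.449*(T − 173.2) + 804.6*4.18*(T − 32.17) + 332*0.897*(T − 32.17) = 0
159.44(T − 173.2) + 3363.2(T − 32.17) + 297.8(T − 32.17) = 0
3820.5 T = 145390
T = 145390/3820.5 ≈ 38.06 °C

T_f ≈ 38.1 °C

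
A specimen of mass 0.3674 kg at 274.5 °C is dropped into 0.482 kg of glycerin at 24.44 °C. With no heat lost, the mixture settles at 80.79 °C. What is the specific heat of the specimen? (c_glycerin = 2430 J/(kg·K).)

c ≈ 927 J/(kg·K)

Heat lost by the specimen = heat gained by the glycerin:
0.3674×c×(274.5 − 80.79) = 0.482×2430×(80.79 − 24.44)
71.17 c = 66001  ⇒  c ≈ 927.4 J/(kg·K)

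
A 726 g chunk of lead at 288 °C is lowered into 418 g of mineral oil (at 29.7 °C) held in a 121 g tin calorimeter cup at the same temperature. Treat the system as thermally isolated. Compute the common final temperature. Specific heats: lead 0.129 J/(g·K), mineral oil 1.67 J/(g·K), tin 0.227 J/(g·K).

With ΣQ=0 the equilibrium temperature is the m·c-weighted mean:
T_f = (93.65*288 + 698.06*29.7 + 27.47*29.7) / (93.65 + 698.06 + 27.47)
    = 48521 / 819.18 ≈ 59.23 °C

T_f ≈ 59.2 °C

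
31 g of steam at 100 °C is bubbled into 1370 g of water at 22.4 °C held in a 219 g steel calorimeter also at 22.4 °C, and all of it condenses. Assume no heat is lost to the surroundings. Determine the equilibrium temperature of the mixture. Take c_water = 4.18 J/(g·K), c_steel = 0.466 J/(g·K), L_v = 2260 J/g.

Setting the total heat transfer to zero:
condense steam: −31·2260 = −70060
  condensate cools 100→T: 31·4.18·(T − 100) = 129.58(T − 100)
  water warms: 1370·4.18·(T − 22.4) = 5726.6(T − 22.4)
  steel cup: 219·0.466·(T − 22.4) = 102.05(T − 22.4)
5958.2 T = 70060 + 12958 + 130562 = 213580
T ≈ 35.85 °C, under the boiling point, so the assumption holds.

T_f ≈ 35.8 °C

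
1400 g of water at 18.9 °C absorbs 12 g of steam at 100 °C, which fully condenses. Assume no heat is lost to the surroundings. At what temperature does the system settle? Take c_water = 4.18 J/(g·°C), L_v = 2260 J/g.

T_f ≈ 24.2 °C

Net heat exchanged in the isolated system is zero:
steam→water at 100 °C releases m L_v = 12·2260 = 27120; condensate cools 100→T: 12·4.18·(T − 100) = 50.16(T − 100); water warms: 1400·4.18·(T − 18.9) = 5852(T − 18.9)
5902.2 T = 27120 + 5016 + 110603 = 142739
T ≈ 24.18 °C — below 100 °C, confirming all the steam condensed.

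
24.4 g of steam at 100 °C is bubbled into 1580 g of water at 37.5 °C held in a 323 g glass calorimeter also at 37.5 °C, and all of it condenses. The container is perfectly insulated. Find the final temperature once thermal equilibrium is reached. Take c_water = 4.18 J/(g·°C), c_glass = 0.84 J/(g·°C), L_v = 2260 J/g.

Taking heat into each body as positive, Σ m c ΔT = 0:
condense steam: −24.4×2260 = −55144
  condensed water 100 °C→T: 101.99(T − 100)
  original water: 6604.4(T − 37.5)
  glass cup: 323×0.84×(T − 37.5) = 271.32(T − 37.5)
6977.7 T = 55144 + 10199 + 257839 = 323183
T ≈ 46.32 °C, under the boiling point, so the assumption holds.

T_f ≈ 46.3 °C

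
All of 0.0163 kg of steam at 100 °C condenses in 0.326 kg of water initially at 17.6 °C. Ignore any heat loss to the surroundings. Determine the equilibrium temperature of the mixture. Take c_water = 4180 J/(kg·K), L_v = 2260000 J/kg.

T_f ≈ 47.3 °C

Sum of m c ΔT and latent-heat terms is zero:
condense steam: −0.0163·2260000 = −36838
  condensate cools 100→T: 0.0163·4180·(T − 100) = 68.13(T − 100)
  original water: 1362.7(T − 17.6)
1430.8 T = 36838 + 6813.4 + 23983 = 67635
T ≈ 47.27 °C, under the boiling point, so the assumption holds.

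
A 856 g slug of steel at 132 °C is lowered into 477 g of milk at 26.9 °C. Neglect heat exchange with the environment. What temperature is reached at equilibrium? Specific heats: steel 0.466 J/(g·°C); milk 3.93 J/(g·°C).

Energy conservation, ΣQ = 0:
856×0.466×(T − 132) + 477×3.93×(T − 26.9) = 0
398.9(T − 132) + 1874.6(T − 26.9) = 0
2273.5 T = 103081
T = 103081 / 2273.5 = 45.3 °C

T_f ≈ 45.3 °C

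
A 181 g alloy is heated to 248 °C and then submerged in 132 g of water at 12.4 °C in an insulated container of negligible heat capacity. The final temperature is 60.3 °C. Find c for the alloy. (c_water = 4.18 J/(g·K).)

Taking heat into each body as positive, Σ m c ΔT = 0:
181×c×(60.3 − 248) + 132×4.18×(60.3 − 12.4) = 0
-33974 c = -26429
c = -26429/-33974 ≈ 0.7779 J/(g·K)

c ≈ 0.778 J/(g·K)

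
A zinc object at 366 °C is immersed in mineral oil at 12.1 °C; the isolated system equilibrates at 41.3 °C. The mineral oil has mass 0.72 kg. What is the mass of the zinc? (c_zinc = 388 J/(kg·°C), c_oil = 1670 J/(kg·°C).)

Heat lost by the zinc = heat gained by the oil:
m·388·(366 − 41.3) = 0.72·1670·(41.3 − 12.1)
125984 m = 35110  ⇒  m ≈ 0.2787 kg

m ≈ 0.279 kg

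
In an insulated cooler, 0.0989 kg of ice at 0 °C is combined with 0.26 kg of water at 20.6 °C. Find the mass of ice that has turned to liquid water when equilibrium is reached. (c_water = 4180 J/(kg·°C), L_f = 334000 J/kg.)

m_melted ≈ 0.067 kg

Cooling the water to 0 °C releases 0.26·4180·20.6 = 22388 J.
To melt every bit of ice: 0.0989·334000 = 33033 J.
That's not enough to melt it all — equilibrium is at 0 °C with ice remaining.
m_melt = 22388 / L_f = 0.06703 kg.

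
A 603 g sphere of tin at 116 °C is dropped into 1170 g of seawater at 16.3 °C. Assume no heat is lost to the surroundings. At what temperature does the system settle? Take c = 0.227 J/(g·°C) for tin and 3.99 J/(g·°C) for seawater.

Let T be the final temperature. ΣQ_i = 0:
603*0.227*(T − 116) + 1170*3.99*(T − 16.3) = 0
136.88(T − 116) + 4668.3(T − 16.3) = 0
4805.2 T = 91971
T = 91971 / 4805.2 = 19.1 °C

T_f ≈ 19.1 °C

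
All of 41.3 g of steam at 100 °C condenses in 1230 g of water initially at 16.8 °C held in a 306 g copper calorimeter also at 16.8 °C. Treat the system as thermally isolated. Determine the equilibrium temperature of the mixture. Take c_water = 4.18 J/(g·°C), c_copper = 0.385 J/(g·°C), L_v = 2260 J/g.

T_f ≈ 36.6 °C

Net heat exchanged in the isolated system is zero:
latent heat released on condensation: 41.3·2260 = 93338
  condensed water 100 °C→T: 172.63(T − 100)
  original water: 5141.4(T − 16.8)
  copper cup: 306·0.385·(T − 16.8) = 117.81(T − 16.8)
5431.8 T = 93338 + 17263 + 88355 = 198956
T ≈ 36.63 °C, under the boiling point, so the assumption holds.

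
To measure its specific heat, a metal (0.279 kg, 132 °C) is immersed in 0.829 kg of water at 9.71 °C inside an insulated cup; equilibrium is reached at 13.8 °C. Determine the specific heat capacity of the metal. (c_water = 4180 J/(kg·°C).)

c ≈ 430 J/(kg·°C)

Let T be the final temperature. ΣQ_i = 0:
0.279·c·(13.8 − 132) + 0.829·4180·(13.8 − 9.71) = 0
-32.98 c = -14173
c = -14173/-32.98 ≈ 429.8 J/(kg·°C)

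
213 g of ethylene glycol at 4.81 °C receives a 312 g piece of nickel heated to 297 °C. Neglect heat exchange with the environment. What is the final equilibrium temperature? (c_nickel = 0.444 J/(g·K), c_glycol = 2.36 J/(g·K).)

Energy conservation, ΣQ = 0:
312*0.444*(T − 297) + 213*2.36*(T − 4.81) = 0
138.53(T − 297) + 502.68(T − 4.81) = 0
(138.53 + 502.68) T = 138.53*297 + 502.68*4.81
T = 43561/641.21 ≈ 67.94 °C

T_f ≈ 67.9 °C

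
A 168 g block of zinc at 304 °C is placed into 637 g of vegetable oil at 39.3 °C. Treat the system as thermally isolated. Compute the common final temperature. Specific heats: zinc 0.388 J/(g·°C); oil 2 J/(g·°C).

T_f ≈ 52.2 °C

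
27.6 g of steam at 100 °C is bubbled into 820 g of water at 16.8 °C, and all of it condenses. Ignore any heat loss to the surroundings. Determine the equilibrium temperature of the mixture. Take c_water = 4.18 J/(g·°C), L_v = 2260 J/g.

T_f ≈ 37.1 °C

Let T be the final temperature. ΣQ_i = 0:
latent heat released on condensation: 27.6·2260 = 62376; condensate cools 100→T: 27.6·4.18·(T − 100) = 115.37(T − 100); water warms: 820·4.18·(T − 16.8) = 3427.6(T − 16.8)
3543 T = 62376 + 11537 + 57584 = 131496
T ≈ 37.11 °C — below 100 °C, confirming all the steam condensed.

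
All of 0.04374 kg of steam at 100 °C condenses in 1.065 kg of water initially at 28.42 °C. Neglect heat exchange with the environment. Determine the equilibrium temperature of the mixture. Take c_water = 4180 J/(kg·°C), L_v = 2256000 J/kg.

T_f ≈ 52.5 °C

Conservation of energy gives ΣQ = 0:
steam→water at 100 °C releases m L_v = 0.04374·2256000 = 98677; condensate cools 100→T: 0.04374·4180·(T − 100) = 182.83(T − 100); original water: 4451.7(T − 28.42)
4634.5 T = 98677 + 18283 + 126517 = 243478
T ≈ 52.54 °C (< 100 °C, so full condensation is consistent).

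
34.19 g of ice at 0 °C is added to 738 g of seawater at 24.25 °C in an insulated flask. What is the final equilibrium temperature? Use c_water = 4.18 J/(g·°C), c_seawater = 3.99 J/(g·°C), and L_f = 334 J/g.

Conservation of energy gives ΣQ = 0:
fusion: m_ice L_f = 34.19×334 = 11419; warm the meltwater: 142.91 T; seawater cools: 738×3.99×(T − 24.25) = 2944.6(T − 24.25)
3087.5 T = 71407 − 11419 = 59988
T ≈ 19.43 °C — above 0 °C, consistent with complete melting.

T_f ≈ 19.4 °C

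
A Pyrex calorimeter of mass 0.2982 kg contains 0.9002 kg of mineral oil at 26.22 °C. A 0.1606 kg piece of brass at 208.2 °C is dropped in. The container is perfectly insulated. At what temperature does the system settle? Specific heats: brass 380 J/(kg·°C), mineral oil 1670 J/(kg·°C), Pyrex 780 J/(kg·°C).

T_f ≈ 32.4 °C

Net heat exchanged in the isolated system is zero:
0.1606×380×(T − 208.2) + 0.9002×1670×(T − 26.22) + 0.2982×780×(T − 26.22) = 0
(61.03 + 1503.3 + 232.6) T = 61.03×208.2 + 1503.3×26.22 + 232.6×26.22
T = 58222 / 1797 = 32.4 °C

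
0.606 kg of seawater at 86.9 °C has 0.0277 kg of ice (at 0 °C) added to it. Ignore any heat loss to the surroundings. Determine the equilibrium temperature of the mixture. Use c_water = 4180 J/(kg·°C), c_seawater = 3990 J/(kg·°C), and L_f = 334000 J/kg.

T_f ≈ 79.3 °C

Net heat exchanged in the isolated system is zero:
melt ice: 0.0277·334000 = 9251.8; meltwater 0→T: 0.0277·4180·T = 115.79 T; seawater: 2417.9(T − 86.9)
2533.7 T = 210119 − 9251.8 = 200867
T ≈ 79.28 °C. Since T > 0 °C, the all-ice-melts assumption holds.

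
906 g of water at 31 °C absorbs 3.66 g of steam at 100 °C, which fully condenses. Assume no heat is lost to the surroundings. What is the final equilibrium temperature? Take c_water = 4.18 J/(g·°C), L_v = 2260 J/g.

T_f ≈ 33.5 °C

Sum of m c ΔT and latent-heat terms is zero:
steam→water at 100 °C releases m L_v = 3.66·2260 = 8271.6
  condensate cools 100→T: 3.66·4.18·(T − 100) = 15.3(T − 100)
  water warms: 906·4.18·(T − 31) = 3787.1(T − 31)
3802.4 T = 8271.6 + 1529.9 + 117399 = 127201
T ≈ 33.45 °C — below 100 °C, confirming all the steam condensed.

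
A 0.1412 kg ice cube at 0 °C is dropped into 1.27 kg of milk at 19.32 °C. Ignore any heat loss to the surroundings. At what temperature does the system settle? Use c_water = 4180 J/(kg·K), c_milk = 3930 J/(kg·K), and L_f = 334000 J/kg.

T_f ≈ 8.8 °C

Net heat exchanged in the isolated system is zero:
fusion: m_ice L_f = 0.1412×334000 = 47161
  warm the meltwater: 590.22 T
  milk: 4991.1(T − 19.32)
5581.3 T = 96428 − 47161 = 49267
T ≈ 8.83 °C (positive, so assuming full melt was valid).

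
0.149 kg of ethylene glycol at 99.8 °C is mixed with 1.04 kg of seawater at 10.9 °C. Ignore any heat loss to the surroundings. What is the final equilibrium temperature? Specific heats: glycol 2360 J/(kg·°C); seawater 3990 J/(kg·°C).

T_f = Σ m_i c_i T_i / Σ m_i c_i:
T_f = (351.64*99.8 + 4149.6*10.9) / (351.64 + 4149.6)
    = 80324 / 4501.2 ≈ 17.84 °C

T_f ≈ 17.8 °C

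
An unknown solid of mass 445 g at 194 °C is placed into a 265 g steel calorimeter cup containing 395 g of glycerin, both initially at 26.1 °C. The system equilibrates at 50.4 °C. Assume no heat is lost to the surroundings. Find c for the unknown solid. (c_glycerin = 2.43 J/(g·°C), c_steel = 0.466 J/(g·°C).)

Taking heat into each body as positive, Σ m c ΔT = 0:
445×c×(50.4 − 194) + 395×2.43×(50.4 − 26.1) + 265×0.466×(50.4 − 26.1) = 0
-63902 c = -26325
c = -26325/-63902 ≈ 0.412 J/(g·°C)

c ≈ 0.412 J/(g·°C)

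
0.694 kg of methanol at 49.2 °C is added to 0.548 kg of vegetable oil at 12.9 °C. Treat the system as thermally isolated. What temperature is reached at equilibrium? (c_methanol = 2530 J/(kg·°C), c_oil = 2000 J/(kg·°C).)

T_f ≈ 35.2 °C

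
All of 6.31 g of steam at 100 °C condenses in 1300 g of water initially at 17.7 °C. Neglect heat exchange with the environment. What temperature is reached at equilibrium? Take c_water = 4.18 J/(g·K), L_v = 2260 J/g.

Net heat exchanged in the isolated system is zero:
latent heat released on condensation: 6.31·2260 = 14261
  condensed water 100 °C→T: 26.38(T − 100)
  water warms: 1300·4.18·(T − 17.7) = 5434(T − 17.7)
5460.4 T = 14261 + 2637.6 + 96182 = 113080
T ≈ 20.71 °C, under the boiling point, so the assumption holds.

T_f ≈ 20.7 °C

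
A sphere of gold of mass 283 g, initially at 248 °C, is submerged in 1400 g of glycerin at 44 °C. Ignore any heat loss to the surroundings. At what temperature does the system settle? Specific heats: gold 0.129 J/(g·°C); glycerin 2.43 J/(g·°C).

T_f ≈ 46.2 °C

T_f = Σ m_i c_i T_i / Σ m_i c_i:
T_f = (36.51*248 + 3402*44) / (36.51 + 3402)
    = 158742 / 3438.5 ≈ 46.17 °C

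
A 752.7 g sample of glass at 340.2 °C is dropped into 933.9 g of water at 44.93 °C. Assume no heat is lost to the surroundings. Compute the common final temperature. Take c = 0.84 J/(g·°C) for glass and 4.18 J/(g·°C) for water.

Conservation of energy gives ΣQ = 0:
752.7*0.84*(T − 340.2) + 933.9*4.18*(T − 44.93) = 0
632.27(T − 340.2) + 3903.7(T − 44.93) = 0
(632.27 + 3903.7) T = 632.27*340.2 + 3903.7*44.93
T = 390491 / 4536 = 86.1 °C

T_f ≈ 86.1 °C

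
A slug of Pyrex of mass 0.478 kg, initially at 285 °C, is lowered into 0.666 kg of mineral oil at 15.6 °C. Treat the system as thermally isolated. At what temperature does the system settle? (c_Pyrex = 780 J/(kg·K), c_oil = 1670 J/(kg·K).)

T_f ≈ 83.2 °C

T_f = Σ m_i c_i T_i / Σ m_i c_i:
T_f = (372.84×285 + 1112.2×15.6) / (372.84 + 1112.2)
    = 123610 / 1485.1 ≈ 83.24 °C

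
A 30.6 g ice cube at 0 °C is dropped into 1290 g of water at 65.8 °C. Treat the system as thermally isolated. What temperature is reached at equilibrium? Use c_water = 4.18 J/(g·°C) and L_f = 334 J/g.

Heat gained plus heat lost sum to zero:
melt ice: 30.6·334 = 10220; meltwater 0→T: 30.6·4.18·T = 127.91 T; water cools: 1290·4.18·(T − 65.8) = 5392.2(T − 65.8)
5520.1 T = 354807 − 10220 = 344586
T ≈ 62.42 °C (positive, so assuming full melt was valid).

T_f ≈ 62.4 °C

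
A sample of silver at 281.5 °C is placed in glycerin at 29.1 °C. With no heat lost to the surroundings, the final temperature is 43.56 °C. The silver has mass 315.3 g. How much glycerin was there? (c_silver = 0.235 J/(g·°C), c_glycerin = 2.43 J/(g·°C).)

m ≈ 502 g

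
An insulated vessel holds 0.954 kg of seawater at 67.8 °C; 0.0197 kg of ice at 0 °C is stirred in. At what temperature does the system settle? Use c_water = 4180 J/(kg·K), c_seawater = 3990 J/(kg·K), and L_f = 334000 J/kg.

T_f ≈ 64.7 °C

Let T be the final temperature. ΣQ_i = 0:
latent heat to melt: 0.0197·334000 = 6579.8; meltwater 0→T: 0.0197·4180·T = 82.35 T; seawater: 3806.5(T − 67.8)
3888.8 T = 258078 − 6579.8 = 251498
T ≈ 64.67 °C (positive, so assuming full melt was valid).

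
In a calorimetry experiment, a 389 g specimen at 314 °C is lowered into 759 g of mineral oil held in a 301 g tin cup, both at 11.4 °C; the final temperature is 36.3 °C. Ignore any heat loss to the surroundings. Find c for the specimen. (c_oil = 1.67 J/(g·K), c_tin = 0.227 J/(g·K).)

c ≈ 0.308 J/(g·K)

Let T be the final temperature. ΣQ_i = 0:
389×c×(36.3 − 314) + 759×1.67×(36.3 − 11.4) + 301×0.227×(36.3 − 11.4) = 0
-108025 c = -33263
c = -33263/-108025 ≈ 0.3079 J/(g·K)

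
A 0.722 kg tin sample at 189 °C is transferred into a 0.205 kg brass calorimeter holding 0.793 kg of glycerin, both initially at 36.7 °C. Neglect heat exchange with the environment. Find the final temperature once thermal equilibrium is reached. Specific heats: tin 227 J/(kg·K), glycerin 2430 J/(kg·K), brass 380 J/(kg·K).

T_f ≈ 48.2 °C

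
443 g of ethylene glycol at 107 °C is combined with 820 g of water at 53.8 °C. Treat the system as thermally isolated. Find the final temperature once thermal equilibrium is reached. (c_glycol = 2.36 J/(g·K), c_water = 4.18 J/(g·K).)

Let T be the final temperature. ΣQ_i = 0:
443×2.36×(T − 107) + 820×4.18×(T − 53.8) = 0
4473.1 T = 296271
T = 296271/4473.1 ≈ 66.23 °C

T_f ≈ 66.2 °C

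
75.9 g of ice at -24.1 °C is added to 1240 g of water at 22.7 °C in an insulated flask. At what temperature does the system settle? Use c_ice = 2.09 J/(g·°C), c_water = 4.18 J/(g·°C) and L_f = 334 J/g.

Taking heat into each body as positive, Σ m c ΔT = 0:
ice -24.1→0 °C: 75.9·2.09·24.1 = 3823
  latent heat to melt: 75.9·334 = 25351
  warm the meltwater: 317.26 T
  water cools: 1240·4.18·(T − 22.7) = 5183.2(T − 22.7)
5500.5 T = 117659 − 29174 = 88485
T ≈ 16.09 °C. Since T > 0 °C, the all-ice-melts assumption holds.

T_f ≈ 16.1 °C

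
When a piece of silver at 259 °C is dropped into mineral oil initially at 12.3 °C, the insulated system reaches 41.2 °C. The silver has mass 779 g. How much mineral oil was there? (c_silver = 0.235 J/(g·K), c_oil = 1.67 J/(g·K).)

m ≈ 826 g

Let T be the final temperature. ΣQ_i = 0:
779·0.235·(41.2 − 259) + m·1.67·(41.2 − 12.3) = 0
48.26 m = 39872
m = 39872/48.26 ≈ 826.1 g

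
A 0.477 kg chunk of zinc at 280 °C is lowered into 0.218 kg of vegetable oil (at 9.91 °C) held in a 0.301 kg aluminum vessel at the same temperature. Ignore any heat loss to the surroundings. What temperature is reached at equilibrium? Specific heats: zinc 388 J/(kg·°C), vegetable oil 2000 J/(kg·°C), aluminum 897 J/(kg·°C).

T_f ≈ 66.0 °C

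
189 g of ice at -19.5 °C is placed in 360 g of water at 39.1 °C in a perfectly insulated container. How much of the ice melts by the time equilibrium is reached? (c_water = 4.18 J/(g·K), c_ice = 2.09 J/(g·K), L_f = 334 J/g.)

m_melted ≈ 153 g

Heat available from the water dropping to 0 °C: 360·4.18·39.1 = 58838 J.
Of that, 189·2.09·19.5 = 7702.7 J goes to bring the ice to 0 °C, leaving 51135 J.
To melt every bit of ice: 189·334 = 63126 J.
That's not enough to melt it all — equilibrium is at 0 °C with ice remaining.
m_melt = 51135 / L_f = 153.1 g.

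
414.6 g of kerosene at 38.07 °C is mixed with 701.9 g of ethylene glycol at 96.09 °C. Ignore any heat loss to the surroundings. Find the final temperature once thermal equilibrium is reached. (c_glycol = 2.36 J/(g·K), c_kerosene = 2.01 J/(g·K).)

T_f ≈ 76.7 °C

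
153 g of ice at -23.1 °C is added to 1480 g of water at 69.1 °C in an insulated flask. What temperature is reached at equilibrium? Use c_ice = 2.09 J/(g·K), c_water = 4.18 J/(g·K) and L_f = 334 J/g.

T_f ≈ 54.1 °C

Heat gained plus heat lost sum to zero:
ice -23.1→0 °C: 153·2.09·23.1 = 7386.7
  latent heat to melt: 153·334 = 51102
  meltwater 0→T: 153·4.18·T = 639.54 T
  water cools: 1480·4.18·(T − 69.1) = 6186.4(T − 69.1)
6825.9 T = 427480 − 58489 = 368992
T ≈ 54.06 °C — above 0 °C, consistent with complete melting.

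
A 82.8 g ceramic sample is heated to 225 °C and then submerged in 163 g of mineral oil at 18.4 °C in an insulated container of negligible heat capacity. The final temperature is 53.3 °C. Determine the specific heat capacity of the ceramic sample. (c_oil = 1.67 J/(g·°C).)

Heat lost by the ceramic sample = heat gained by the oil:
82.8·c·(225 − 53.3) = 163·1.67·(53.3 − 18.4)
14217 c = 9500.1  ⇒  c ≈ 0.6682 J/(g·°C)

c ≈ 0.668 J/(g·°C)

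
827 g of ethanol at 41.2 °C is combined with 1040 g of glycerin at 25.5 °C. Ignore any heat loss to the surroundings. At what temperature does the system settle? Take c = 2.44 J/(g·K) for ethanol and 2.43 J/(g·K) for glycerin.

T_f ≈ 32.5 °C

Heat lost by the ethanol equals heat gained by the glycerin:
827·2.44·(41.2 − T) = 1040·2.43·(T − 25.5)
2017.9(41.2 − T) = 2527.2(T − 25.5)
4545.1 T = 147580  ⇒  T ≈ 32.47 °C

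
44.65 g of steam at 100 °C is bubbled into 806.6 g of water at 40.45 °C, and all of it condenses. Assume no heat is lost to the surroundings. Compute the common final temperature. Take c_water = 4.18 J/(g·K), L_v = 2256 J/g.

Sum of m c ΔT and latent-heat terms is zero:
steam→water at 100 °C releases m L_v = 44.65×2256 = 100730
  condensed water 100 °C→T: 186.64(T − 100)
  original water: 3371.6(T − 40.45)
3558.2 T = 100730 + 18664 + 136381 = 255775
T ≈ 71.88 °C — below 100 °C, confirming all the steam condensed.

T_f ≈ 71.9 °C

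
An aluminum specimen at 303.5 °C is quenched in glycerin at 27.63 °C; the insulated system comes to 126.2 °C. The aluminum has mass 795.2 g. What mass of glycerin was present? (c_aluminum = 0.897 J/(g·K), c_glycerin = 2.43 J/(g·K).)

Let T be the final temperature. ΣQ_i = 0:
795.2×0.897×(126.2 − 303.5) + m×2.43×(126.2 − 27.63) = 0
239.53 m = 126467
m = 126467/239.53 ≈ 528 g

m ≈ 528 g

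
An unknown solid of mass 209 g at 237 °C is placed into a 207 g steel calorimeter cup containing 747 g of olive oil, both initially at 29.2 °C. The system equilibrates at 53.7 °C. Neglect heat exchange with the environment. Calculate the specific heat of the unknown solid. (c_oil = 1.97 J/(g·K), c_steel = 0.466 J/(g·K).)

Setting the total heat transfer to zero:
209·c·(53.7 − 237) + 747·1.97·(53.7 − 29.2) + 207·0.466·(53.7 − 29.2) = 0
-38310 c = -38417
c = -38417/-38310 ≈ 1.003 J/(g·K)

c ≈ 1 J/(g·K)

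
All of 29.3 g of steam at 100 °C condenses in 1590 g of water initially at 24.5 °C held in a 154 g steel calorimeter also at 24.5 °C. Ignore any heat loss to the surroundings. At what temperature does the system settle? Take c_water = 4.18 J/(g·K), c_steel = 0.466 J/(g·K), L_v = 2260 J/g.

Conservation of energy gives ΣQ = 0:
latent heat released on condensation: 29.3×2260 = 66218
  condensate cools 100→T: 29.3×4.18×(T − 100) = 122.47(T − 100)
  water warms: 1590×4.18×(T − 24.5) = 6646.2(T − 24.5)
  steel cup: 154×0.466×(T − 24.5) = 71.76(T − 24.5)
6840.4 T = 66218 + 12247 + 164590 = 243056
T ≈ 35.53 °C (< 100 °C, so full condensation is consistent).

T_f ≈ 35.5 °C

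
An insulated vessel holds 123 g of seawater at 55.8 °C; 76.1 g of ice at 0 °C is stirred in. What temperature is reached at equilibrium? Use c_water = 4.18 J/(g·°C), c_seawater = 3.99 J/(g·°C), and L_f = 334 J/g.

T_f ≈ 2.4 °C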